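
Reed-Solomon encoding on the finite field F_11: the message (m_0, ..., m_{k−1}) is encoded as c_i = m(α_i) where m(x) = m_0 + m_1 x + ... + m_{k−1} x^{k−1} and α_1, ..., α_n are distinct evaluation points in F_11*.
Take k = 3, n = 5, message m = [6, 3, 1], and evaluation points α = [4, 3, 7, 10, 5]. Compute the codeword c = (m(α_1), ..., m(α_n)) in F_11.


c = [1, 2, 10, 4, 2]

Message polynomial: m(x) = 6 + 3·x + 1·x^2 (mod 11).
For each evaluation point α_i, compute m(α_i) mod 11:
  α_1 = 4: Horner steps 1 → 7 → 1, so m(4) = 1.
  α_2 = 3: Horner steps 1 → 6 → 2, so m(3) = 2.
  α_3 = 7: Horner steps 1 → 10 → 10, so m(7) = 10.
  α_4 = 10: Horner steps 1 → 2 → 4, so m(10) = 4.
  α_5 = 5: Horner steps 1 → 8 → 2, so m(5) = 2.
Codeword c = [1, 2, 10, 4, 2] ∈ F_11^5.


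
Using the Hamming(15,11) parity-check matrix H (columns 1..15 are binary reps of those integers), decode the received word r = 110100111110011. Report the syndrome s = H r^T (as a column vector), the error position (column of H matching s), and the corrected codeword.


s = (0, 0, 0, 1)^T, error position = 1, corrected codeword c = 010100111110011

Compute s = H r^T mod 2 one row at a time:
  s_1 = 1 + 1 + 1 + 1 + 0 + 0 + 1 + 1 = 6 ≡ 0 (mod 2).
  s_2 = 1 + 0 + 0 + 1 + 0 + 0 + 1 + 1 = 4 ≡ 0 (mod 2).
  s_3 = 1 + 0 + 0 + 1 + 1 + 1 + 1 + 1 = 6 ≡ 0 (mod 2).
  s_4 = 1 + 0 + 0 + 1 + 1 + 1 + 0 + 1 = 5 ≡ 1 (mod 2).
s = (0, 0, 0, 1)^T — this equals column 1 of H (binary 0001), so error is at position 1.
Correct: flip bit 1 of r = 110100111110011 to get c = 010100111110011.


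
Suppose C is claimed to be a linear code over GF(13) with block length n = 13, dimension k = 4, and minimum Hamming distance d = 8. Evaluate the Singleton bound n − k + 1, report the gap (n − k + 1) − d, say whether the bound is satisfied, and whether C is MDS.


Singleton RHS = n − k + 1 = 10, slack = 2, bound satisfied, not MDS.

Singleton bound: d ≤ n − k + 1.
Here n = 13, k = 4, so n − k + 1 = 10.
Given d = 8, check d ≤ 10: YES.
Slack = (n − k + 1) − d = 2.
The code is NOT MDS (slack = 2 > 0).
Description: the claimed parameters are [13, 4, 8]_13; such a code would be non-MDS.


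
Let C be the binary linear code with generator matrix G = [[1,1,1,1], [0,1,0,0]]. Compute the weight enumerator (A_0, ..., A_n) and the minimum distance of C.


Weight distribution: A_0 = 1, A_1 = 1, A_3 = 1, A_4 = 1. Minimum distance d = 1.

Enumerate all 2^2 = 4 messages m ∈ F_2^2.
For each, compute codeword c = mG in F_2^4, then tally its weight.
  m = 00 → c = 0000, weight = 0.
  m = 10 → c = 1111, weight = 4.
  m = 01 → c = 0100, weight = 1.
  m = 11 → c = 1011, weight = 3.
Tally weights:
  weight 0: 1 codewords.
  weight 1: 1 codewords.
  weight 3: 1 codewords.
  weight 4: 1 codewords.
Minimum distance d = smallest w > 0 with A_w > 0 = 1.
Sanity: Σ A_w = 4 = 2^2 = 4 ✓.


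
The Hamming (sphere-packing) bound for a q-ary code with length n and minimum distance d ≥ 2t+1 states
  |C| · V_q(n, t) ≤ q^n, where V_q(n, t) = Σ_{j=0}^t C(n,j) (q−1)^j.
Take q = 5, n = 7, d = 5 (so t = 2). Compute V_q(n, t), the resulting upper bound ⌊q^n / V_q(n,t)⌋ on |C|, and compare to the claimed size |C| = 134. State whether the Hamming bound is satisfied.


V_q(n, t) = 365, q^n = 78125, Hamming bound = 214, |C| = 134 ≤ bound (satisfied).

Step 1: Compute V_q(n, t) = Σ_{j=0}^2 C(n, j) (q−1)^j.
  j = 0: C(7,0)·(4)^0 = 1·1 = 1.
  j = 1: C(7,1)·(4)^1 = 7·4 = 28.
  j = 2: C(7,2)·(4)^2 = 21·16 = 336.
  V_q(n, t) = 1 + 28 + 336 = 365.
Step 2: q^n = 5^7 = 78125.
Step 3: Hamming bound ⌊q^n / V_q(n,t)⌋ = ⌊78125/365⌋ = 214.
Step 4: Compare |C| = 134 to 214: satisfied.
The claimed |C| lies below the Hamming bound.


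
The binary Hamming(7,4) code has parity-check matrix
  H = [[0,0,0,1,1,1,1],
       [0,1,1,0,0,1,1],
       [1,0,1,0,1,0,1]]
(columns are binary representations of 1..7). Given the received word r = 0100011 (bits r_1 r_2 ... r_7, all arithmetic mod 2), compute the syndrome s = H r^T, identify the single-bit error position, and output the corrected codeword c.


s = (0, 1, 1)^T, error position = 3, corrected codeword c = 0110011

Compute s = H r^T mod 2 one row at a time:
  s_1 = 0 + 0 + 1 + 1 = 2 ≡ 0 (mod 2).
  s_2 = 1 + 0 + 1 + 1 = 3 ≡ 1 (mod 2).
  s_3 = 0 + 0 + 0 + 1 = 1 ≡ 1 (mod 2).
s = (0, 1, 1)^T — this equals column 3 of H (binary 011), so error is at position 3.
Correct: flip bit 3 of r = 0100011 to get c = 0110011.


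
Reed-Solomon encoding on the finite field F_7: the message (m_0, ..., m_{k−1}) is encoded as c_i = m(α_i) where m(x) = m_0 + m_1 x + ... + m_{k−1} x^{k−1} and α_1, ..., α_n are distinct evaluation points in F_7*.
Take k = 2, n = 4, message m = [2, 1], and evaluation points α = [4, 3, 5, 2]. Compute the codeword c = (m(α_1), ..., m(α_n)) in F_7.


c = [6, 5, 0, 4]

Message polynomial: m(x) = 2 + 1·x (mod 7).
For each evaluation point α_i, compute m(α_i) mod 7:
  α_1 = 4: Horner steps 1 → 6, so m(4) = 6.
  α_2 = 3: Horner steps 1 → 5, so m(3) = 5.
  α_3 = 5: Horner steps 1 → 0, so m(5) = 0.
  α_4 = 2: Horner steps 1 → 4, so m(2) = 4.
Codeword c = [6, 5, 0, 4] ∈ F_7^4.


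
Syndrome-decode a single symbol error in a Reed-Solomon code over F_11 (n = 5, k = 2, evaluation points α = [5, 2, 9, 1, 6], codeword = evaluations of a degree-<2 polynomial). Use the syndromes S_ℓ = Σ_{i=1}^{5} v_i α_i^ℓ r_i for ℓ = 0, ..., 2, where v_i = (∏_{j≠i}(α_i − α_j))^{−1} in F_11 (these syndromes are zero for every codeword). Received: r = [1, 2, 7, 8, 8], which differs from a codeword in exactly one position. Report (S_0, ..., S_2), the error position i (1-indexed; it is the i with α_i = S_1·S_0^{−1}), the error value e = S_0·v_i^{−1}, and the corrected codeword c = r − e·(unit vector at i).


S = (4, 4, 4), error at position 4, error magnitude e = 2, c = [1, 2, 7, 6, 8].

Step 1: column multipliers v_i = (∏_{j≠i}(α_i − α_j))^{−1} mod 11.
  i = 1 (α = 5): (5−2)(5−9)(5−1)(5−6) = 3·(−4)·4·(−1) = 48 ≡ 4, so v_1 = 4^{−1} = 3 (mod 11).
  i = 2 (α = 2): (2−5)(2−9)(2−1)(2−6) = (−3)·(−7)·1·(−4) = −84 ≡ 4, so v_2 = 4^{−1} = 3 (mod 11).
  i = 3 (α = 9): (9−5)(9−2)(9−1)(9−6) = 4·7·8·3 = 672 ≡ 1, so v_3 = 1^{−1} = 1 (mod 11).
  i = 4 (α = 1): (1−5)(1−2)(1−9)(1−6) = (−4)·(−1)·(−8)·(−5) = 160 ≡ 6, so v_4 = 6^{−1} = 2 (mod 11).
  i = 5 (α = 6): (6−5)(6−2)(6−9)(6−1) = 1·4·(−3)·5 = −60 ≡ 6, so v_5 = 6^{−1} = 2 (mod 11).
  v = [3, 3, 1, 2, 2].
Step 2: syndromes of r = [1, 2, 7, 8, 8] (all sums mod 11).
  S_0 = Σ v_i r_i = 3·1 + 3·2 + 1·7 + 2·8 + 2·8 = 48 ≡ 4.
  S_1 = Σ v_i α_i r_i = 3·5·1 + 3·2·2 + 1·9·7 + 2·1·8 + 2·6·8 = 202 ≡ 4.
  α_i^2 mod 11 = [3, 4, 4, 1, 3].
  S_2 = Σ v_i α_i^2 r_i = 3·3·1 + 3·4·2 + 1·4·7 + 2·1·8 + 2·3·8 = 125 ≡ 4.
  S = (4, 4, 4) ≠ 0, so r is not a codeword (an error is present).
Step 3: locate the error. For a single error e at position i, S_ℓ = v_i·e·α_i^ℓ, so α_err = S_1/S_0.
  S_0^{−1} = 4^{−1} = 3 (mod 11), so α_err = 4·3 = 12 ≡ 1 = α_4. Error position i = 4.
  Consistency check: S_2/S_1 = 4·3 = 12 ≡ 1 = α_err ✓ (single-error assumption holds).
Step 4: error magnitude e = S_0/v_4 = S_0·∏_{j≠4}(α_4 − α_j) = 4·6 = 24 ≡ 2 (mod 11).
Step 5: correct position 4: c_4 = r_4 − e = 8 − 2 ≡ 6 (mod 11). Hence c = [1, 2, 7, 6, 8].
  Check: interpolating c through the α_i gives m(x) = 10 + 7·x (degree < 2) with m(α_i) = c_i for every i, so c is indeed a codeword.


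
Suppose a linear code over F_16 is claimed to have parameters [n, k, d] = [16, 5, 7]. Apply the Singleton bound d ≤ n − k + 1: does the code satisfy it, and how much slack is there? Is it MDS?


Singleton RHS = n − k + 1 = 12, slack = 5, bound satisfied, not MDS.

Singleton bound: d ≤ n − k + 1.
Here n = 16, k = 5, so n − k + 1 = 12.
Given d = 7, check d ≤ 12: YES.
Slack = (n − k + 1) − d = 5.
The code is NOT MDS (slack = 5 > 0).
Description: the claimed parameters are [16, 5, 7]_16; such a code would be non-MDS.


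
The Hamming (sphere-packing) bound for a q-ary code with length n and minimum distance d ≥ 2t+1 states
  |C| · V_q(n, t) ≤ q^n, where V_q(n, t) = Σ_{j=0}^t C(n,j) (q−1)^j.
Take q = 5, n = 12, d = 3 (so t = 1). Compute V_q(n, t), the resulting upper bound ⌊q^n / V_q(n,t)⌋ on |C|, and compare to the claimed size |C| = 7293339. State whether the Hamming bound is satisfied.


V_q(n, t) = 49, q^n = 244140625, Hamming bound = 4982461, |C| = 7293339 > bound (violated).

Step 1: Compute V_q(n, t) = Σ_{j=0}^1 C(n, j) (q−1)^j.
  j = 0: C(12,0)·(4)^0 = 1·1 = 1.
  j = 1: C(12,1)·(4)^1 = 12·4 = 48.
  V_q(n, t) = 1 + 48 = 49.
Step 2: q^n = 5^12 = 244140625.
Step 3: Hamming bound ⌊q^n / V_q(n,t)⌋ = ⌊244140625/49⌋ = 4982461.
Step 4: Compare |C| = 7293339 to 4982461: violated.
The claimed |C| lies above the Hamming bound, so no 5-ary code of length 12 with d ≥ 3 can have 7293339 codewords.


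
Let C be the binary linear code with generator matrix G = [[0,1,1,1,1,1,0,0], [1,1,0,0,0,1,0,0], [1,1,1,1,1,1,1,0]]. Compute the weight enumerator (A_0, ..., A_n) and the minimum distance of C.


Weight distribution: A_0 = 1, A_2 = 1, A_3 = 2, A_4 = 2, A_5 = 1, A_7 = 1. Minimum distance d = 2.

Enumerate all 2^3 = 8 messages m ∈ F_2^3.
For each, compute codeword c = mG in F_2^8, then tally its weight.
  m = 000 → c = 00000000, weight = 0.
  m = 100 → c = 01111100, weight = 5.
  m = 010 → c = 11000100, weight = 3.
  m = 110 → c = 10111000, weight = 4.
  m = 001 → c = 11111110, weight = 7.
  m = 101 → c = 10000010, weight = 2.
  m = 011 → c = 00111010, weight = 4.
  m = 111 → c = 01000110, weight = 3.
Tally weights:
  weight 0: 1 codewords.
  weight 2: 1 codewords.
  weight 3: 2 codewords.
  weight 4: 2 codewords.
  weight 5: 1 codewords.
  weight 7: 1 codewords.
Minimum distance d = smallest w > 0 with A_w > 0 = 2.
Sanity: Σ A_w = 8 = 2^3 = 8 ✓.


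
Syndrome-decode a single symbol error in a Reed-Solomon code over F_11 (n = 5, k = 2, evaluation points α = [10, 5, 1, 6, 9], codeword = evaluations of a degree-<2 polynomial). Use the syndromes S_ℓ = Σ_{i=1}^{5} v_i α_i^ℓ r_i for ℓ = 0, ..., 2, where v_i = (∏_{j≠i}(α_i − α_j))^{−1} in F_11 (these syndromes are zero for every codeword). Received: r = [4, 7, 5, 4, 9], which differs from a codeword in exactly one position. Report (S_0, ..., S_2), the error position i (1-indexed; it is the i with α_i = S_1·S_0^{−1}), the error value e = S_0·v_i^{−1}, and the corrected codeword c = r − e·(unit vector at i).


S = (7, 9, 10), error at position 4, error magnitude e = 2, c = [4, 7, 5, 2, 9].

Step 1: column multipliers v_i = (∏_{j≠i}(α_i − α_j))^{−1} mod 11.
  i = 1 (α = 10): (10−5)(10−1)(10−6)(10−9) = 5·9·4·1 = 180 ≡ 4, so v_1 = 4^{−1} = 3 (mod 11).
  i = 2 (α = 5): (5−10)(5−1)(5−6)(5−9) = (−5)·4·(−1)·(−4) = −80 ≡ 8, so v_2 = 8^{−1} = 7 (mod 11).
  i = 3 (α = 1): (1−10)(1−5)(1−6)(1−9) = (−9)·(−4)·(−5)·(−8) = 1440 ≡ 10, so v_3 = 10^{−1} = 10 (mod 11).
  i = 4 (α = 6): (6−10)(6−5)(6−1)(6−9) = (−4)·1·5·(−3) = 60 ≡ 5, so v_4 = 5^{−1} = 9 (mod 11).
  i = 5 (α = 9): (9−10)(9−5)(9−1)(9−6) = (−1)·4·8·3 = −96 ≡ 3, so v_5 = 3^{−1} = 4 (mod 11).
  v = [3, 7, 10, 9, 4].
Step 2: syndromes of r = [4, 7, 5, 4, 9] (all sums mod 11).
  S_0 = Σ v_i r_i = 3·4 + 7·7 + 10·5 + 9·4 + 4·9 = 183 ≡ 7.
  S_1 = Σ v_i α_i r_i = 3·10·4 + 7·5·7 + 10·1·5 + 9·6·4 + 4·9·9 = 955 ≡ 9.
  α_i^2 mod 11 = [1, 3, 1, 3, 4].
  S_2 = Σ v_i α_i^2 r_i = 3·1·4 + 7·3·7 + 10·1·5 + 9·3·4 + 4·4·9 = 461 ≡ 10.
  S = (7, 9, 10) ≠ 0, so r is not a codeword (an error is present).
Step 3: locate the error. For a single error e at position i, S_ℓ = v_i·e·α_i^ℓ, so α_err = S_1/S_0.
  S_0^{−1} = 7^{−1} = 8 (mod 11), so α_err = 9·8 = 72 ≡ 6 = α_4. Error position i = 4.
  Consistency check: S_2/S_1 = 10·5 = 50 ≡ 6 = α_err ✓ (single-error assumption holds).
Step 4: error magnitude e = S_0/v_4 = S_0·∏_{j≠4}(α_4 − α_j) = 7·5 = 35 ≡ 2 (mod 11).
Step 5: correct position 4: c_4 = r_4 − e = 4 − 2 ≡ 2 (mod 11). Hence c = [4, 7, 5, 2, 9].
  Check: interpolating c through the α_i gives m(x) = 10 + 6·x (degree < 2) with m(α_i) = c_i for every i, so c is indeed a codeword.


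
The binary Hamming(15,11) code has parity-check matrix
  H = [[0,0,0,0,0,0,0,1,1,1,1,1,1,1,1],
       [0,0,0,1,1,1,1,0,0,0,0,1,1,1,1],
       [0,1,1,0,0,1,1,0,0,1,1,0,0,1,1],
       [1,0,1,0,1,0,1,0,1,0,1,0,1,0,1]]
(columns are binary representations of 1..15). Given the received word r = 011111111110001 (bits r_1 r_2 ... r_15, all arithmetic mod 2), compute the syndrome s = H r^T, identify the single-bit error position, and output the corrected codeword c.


s = (1, 1, 1, 0)^T, error position = 14, corrected codeword c = 011111111110011

Compute s = H r^T mod 2 one row at a time:
  s_1 = 1 + 1 + 1 + 1 + 0 + 0 + 0 + 1 = 5 ≡ 1 (mod 2).
  s_2 = 1 + 1 + 1 + 1 + 0 + 0 + 0 + 1 = 5 ≡ 1 (mod 2).
  s_3 = 1 + 1 + 1 + 1 + 1 + 1 + 0 + 1 = 7 ≡ 1 (mod 2).
  s_4 = 0 + 1 + 1 + 1 + 1 + 1 + 0 + 1 = 6 ≡ 0 (mod 2).
s = (1, 1, 1, 0)^T — this equals column 14 of H (binary 1110), so error is at position 14.
Correct: flip bit 14 of r = 011111111110001 to get c = 011111111110011.


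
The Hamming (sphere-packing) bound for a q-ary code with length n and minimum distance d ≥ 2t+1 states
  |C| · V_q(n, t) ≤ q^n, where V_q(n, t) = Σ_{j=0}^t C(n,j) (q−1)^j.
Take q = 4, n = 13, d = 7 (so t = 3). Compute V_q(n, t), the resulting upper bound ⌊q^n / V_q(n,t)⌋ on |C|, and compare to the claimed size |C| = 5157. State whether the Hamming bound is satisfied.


V_q(n, t) = 8464, q^n = 67108864, Hamming bound = 7928, |C| = 5157 ≤ bound (satisfied).

Step 1: Compute V_q(n, t) = Σ_{j=0}^3 C(n, j) (q−1)^j.
  j = 0: C(13,0)·(3)^0 = 1·1 = 1.
  j = 1: C(13,1)·(3)^1 = 13·3 = 39.
  j = 2: C(13,2)·(3)^2 = 78·9 = 702.
  j = 3: C(13,3)·(3)^3 = 286·27 = 7722.
  V_q(n, t) = 1 + 39 + 702 + 7722 = 8464.
Step 2: q^n = 4^13 = 67108864.
Step 3: Hamming bound ⌊q^n / V_q(n,t)⌋ = ⌊67108864/8464⌋ = 7928.
Step 4: Compare |C| = 5157 to 7928: satisfied.
The claimed |C| lies below the Hamming bound.


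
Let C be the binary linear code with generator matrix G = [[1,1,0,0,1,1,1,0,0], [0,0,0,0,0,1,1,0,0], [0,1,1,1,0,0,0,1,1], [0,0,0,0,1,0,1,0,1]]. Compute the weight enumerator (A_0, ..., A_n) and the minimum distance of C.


Weight distribution: A_0 = 1, A_2 = 1, A_3 = 3, A_4 = 2, A_5 = 4, A_6 = 3, A_7 = 1, A_8 = 1. Minimum distance d = 2.

Enumerate all 2^4 = 16 messages m ∈ F_2^4.
For each, compute codeword c = mG in F_2^9, then tally its weight.
  m = 0000 → c = 000000000, weight = 0.
  m = 1000 → c = 110011100, weight = 5.
  m = 0100 → c = 000001100, weight = 2.
  m = 1100 → c = 110010000, weight = 3.
  m = 0010 → c = 011100011, weight = 5.
  m = 1010 → c = 101111111, weight = 8.
  m = 0110 → c = 011101111, weight = 7.
  m = 1110 → c = 101110011, weight = 6.
  m = 0001 → c = 000010101, weight = 3.
  m = 1001 → c = 110001001, weight = 4.
  m = 0101 → c = 000011001, weight = 3.
  m = 1101 → c = 110000101, weight = 4.
  m = 0011 → c = 011110110, weight = 6.
  m = 1011 → c = 101101010, weight = 5.
  m = 0111 → c = 011111010, weight = 6.
  m = 1111 → c = 101100110, weight = 5.
Tally weights:
  weight 0: 1 codewords.
  weight 2: 1 codewords.
  weight 3: 3 codewords.
  weight 4: 2 codewords.
  weight 5: 4 codewords.
  weight 6: 3 codewords.
  weight 7: 1 codewords.
  weight 8: 1 codewords.
Minimum distance d = smallest w > 0 with A_w > 0 = 2.
Sanity: Σ A_w = 16 = 2^4 = 16 ✓.


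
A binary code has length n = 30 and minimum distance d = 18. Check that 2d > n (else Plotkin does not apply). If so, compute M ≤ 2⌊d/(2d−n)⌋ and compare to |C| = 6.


Plotkin bound M ≤ 6; given |C| = 6 ≤ bound (satisfied).

Check applicability: 2d = 36, n = 30.
2d − n = 6 > 0, so Plotkin applies.
Compute d/(2d−n) = 18/6 ≈ 3.0000.
⌊d/(2d−n)⌋ = 3.
Plotkin bound: M ≤ 2·3 = 6.
Given |C| = 6, check: satisfied.
This |C| is at the Plotkin bound.


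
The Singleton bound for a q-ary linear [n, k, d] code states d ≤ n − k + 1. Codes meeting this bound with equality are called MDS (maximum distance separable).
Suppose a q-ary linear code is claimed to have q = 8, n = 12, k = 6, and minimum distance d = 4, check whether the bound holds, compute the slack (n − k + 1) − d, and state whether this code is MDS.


Singleton RHS = n − k + 1 = 7, slack = 3, bound satisfied, not MDS.

Singleton bound: d ≤ n − k + 1.
Here n = 12, k = 6, so n − k + 1 = 7.
Given d = 4, check d ≤ 7: YES.
Slack = (n − k + 1) − d = 3.
The code is NOT MDS (slack = 3 > 0).
Description: the claimed parameters are [12, 6, 4]_8; such a code would be non-MDS.


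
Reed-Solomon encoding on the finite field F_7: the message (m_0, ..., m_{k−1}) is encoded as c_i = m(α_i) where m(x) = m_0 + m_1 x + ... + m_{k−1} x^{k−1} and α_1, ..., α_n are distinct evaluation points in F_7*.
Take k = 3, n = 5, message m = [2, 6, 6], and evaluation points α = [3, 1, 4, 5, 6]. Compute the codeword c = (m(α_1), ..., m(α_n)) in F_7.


c = [4, 0, 3, 0, 2]

Message polynomial: m(x) = 2 + 6·x + 6·x^2 (mod 7).
For each evaluation point α_i, compute m(α_i) mod 7:
  α_1 = 3: Horner steps 6 → 3 → 4, so m(3) = 4.
  α_2 = 1: Horner steps 6 → 5 → 0, so m(1) = 0.
  α_3 = 4: Horner steps 6 → 2 → 3, so m(4) = 3.
  α_4 = 5: Horner steps 6 → 1 → 0, so m(5) = 0.
  α_5 = 6: Horner steps 6 → 0 → 2, so m(6) = 2.
Codeword c = [4, 0, 3, 0, 2] ∈ F_7^5.


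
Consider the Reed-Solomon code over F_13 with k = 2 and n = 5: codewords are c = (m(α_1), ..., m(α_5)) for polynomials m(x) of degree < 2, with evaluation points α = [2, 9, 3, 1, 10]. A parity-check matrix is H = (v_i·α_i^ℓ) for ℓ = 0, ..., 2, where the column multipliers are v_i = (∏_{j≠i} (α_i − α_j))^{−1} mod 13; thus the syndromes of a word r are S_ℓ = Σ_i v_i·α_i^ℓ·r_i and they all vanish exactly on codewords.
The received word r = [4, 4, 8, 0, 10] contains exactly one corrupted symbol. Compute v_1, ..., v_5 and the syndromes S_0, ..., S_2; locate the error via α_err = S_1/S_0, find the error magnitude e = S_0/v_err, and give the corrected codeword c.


S = (12, 4, 10), error at position 2, error magnitude e = 11, c = [4, 6, 8, 0, 10].

Step 1: column multipliers v_i = (∏_{j≠i}(α_i − α_j))^{−1} mod 13.
  i = 1 (α = 2): (2−9)(2−3)(2−1)(2−10) = (−7)·(−1)·1·(−8) = −56 ≡ 9, so v_1 = 9^{−1} = 3 (mod 13).
  i = 2 (α = 9): (9−2)(9−3)(9−1)(9−10) = 7·6·8·(−1) = −336 ≡ 2, so v_2 = 2^{−1} = 7 (mod 13).
  i = 3 (α = 3): (3−2)(3−9)(3−1)(3−10) = 1·(−6)·2·(−7) = 84 ≡ 6, so v_3 = 6^{−1} = 11 (mod 13).
  i = 4 (α = 1): (1−2)(1−9)(1−3)(1−10) = (−1)·(−8)·(−2)·(−9) = 144 ≡ 1, so v_4 = 1^{−1} = 1 (mod 13).
  i = 5 (α = 10): (10−2)(10−9)(10−3)(10−1) = 8·1·7·9 = 504 ≡ 10, so v_5 = 10^{−1} = 4 (mod 13).
  v = [3, 7, 11, 1, 4].
Step 2: syndromes of r = [4, 4, 8, 0, 10] (all sums mod 13).
  S_0 = Σ v_i r_i = 3·4 + 7·4 + 11·8 + 1·0 + 4·10 = 168 ≡ 12.
  S_1 = Σ v_i α_i r_i = 3·2·4 + 7·9·4 + 11·3·8 + 1·1·0 + 4·10·10 = 940 ≡ 4.
  α_i^2 mod 13 = [4, 3, 9, 1, 9].
  S_2 = Σ v_i α_i^2 r_i = 3·4·4 + 7·3·4 + 11·9·8 + 1·1·0 + 4·9·10 = 1284 ≡ 10.
  S = (12, 4, 10) ≠ 0, so r is not a codeword (an error is present).
Step 3: locate the error. For a single error e at position i, S_ℓ = v_i·e·α_i^ℓ, so α_err = S_1/S_0.
  S_0^{−1} = 12^{−1} = 12 (mod 13), so α_err = 4·12 = 48 ≡ 9 = α_2. Error position i = 2.
  Consistency check: S_2/S_1 = 10·10 = 100 ≡ 9 = α_err ✓ (single-error assumption holds).
Step 4: error magnitude e = S_0/v_2 = S_0·∏_{j≠2}(α_2 − α_j) = 12·2 = 24 ≡ 11 (mod 13).
Step 5: correct position 2: c_2 = r_2 − e = 4 − 11 ≡ 6 (mod 13). Hence c = [4, 6, 8, 0, 10].
  Check: interpolating c through the α_i gives m(x) = 9 + 4·x (degree < 2) with m(α_i) = c_i for every i, so c is indeed a codeword.


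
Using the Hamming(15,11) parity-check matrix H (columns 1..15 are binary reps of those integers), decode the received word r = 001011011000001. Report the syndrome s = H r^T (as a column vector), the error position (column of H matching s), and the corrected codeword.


s = (1, 1, 1, 0)^T, error position = 14, corrected codeword c = 001011011000011

Compute s = H r^T mod 2 one row at a time:
  s_1 = 1 + 1 + 0 + 0 + 0 + 0 + 0 + 1 = 3 ≡ 1 (mod 2).
  s_2 = 0 + 1 + 1 + 0 + 0 + 0 + 0 + 1 = 3 ≡ 1 (mod 2).
  s_3 = 0 + 1 + 1 + 0 + 0 + 0 + 0 + 1 = 3 ≡ 1 (mod 2).
  s_4 = 0 + 1 + 1 + 0 + 1 + 0 + 0 + 1 = 4 ≡ 0 (mod 2).
s = (1, 1, 1, 0)^T — this equals column 14 of H (binary 1110), so error is at position 14.
Correct: flip bit 14 of r = 001011011000001 to get c = 001011011000011.


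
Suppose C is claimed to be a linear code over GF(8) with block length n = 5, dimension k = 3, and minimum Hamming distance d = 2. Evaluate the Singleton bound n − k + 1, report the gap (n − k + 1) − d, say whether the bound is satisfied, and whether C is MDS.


Singleton RHS = n − k + 1 = 3, slack = 1, bound satisfied, not MDS.

Singleton bound: d ≤ n − k + 1.
Here n = 5, k = 3, so n − k + 1 = 3.
Given d = 2, check d ≤ 3: YES.
Slack = (n − k + 1) − d = 1.
The code is NOT MDS (slack = 1 > 0).
Description: the claimed parameters are [5, 3, 2]_8; such a code would be non-MDS.


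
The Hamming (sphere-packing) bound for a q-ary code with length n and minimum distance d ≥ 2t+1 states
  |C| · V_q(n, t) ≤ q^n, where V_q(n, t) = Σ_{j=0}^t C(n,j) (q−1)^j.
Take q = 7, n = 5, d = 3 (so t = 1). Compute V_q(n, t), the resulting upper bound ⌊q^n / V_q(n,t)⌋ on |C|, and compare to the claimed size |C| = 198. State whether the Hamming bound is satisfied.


V_q(n, t) = 31, q^n = 16807, Hamming bound = 542, |C| = 198 ≤ bound (satisfied).

Step 1: Compute V_q(n, t) = Σ_{j=0}^1 C(n, j) (q−1)^j.
  j = 0: C(5,0)·(6)^0 = 1·1 = 1.
  j = 1: C(5,1)·(6)^1 = 5·6 = 30.
  V_q(n, t) = 1 + 30 = 31.
Step 2: q^n = 7^5 = 16807.
Step 3: Hamming bound ⌊q^n / V_q(n,t)⌋ = ⌊16807/31⌋ = 542.
Step 4: Compare |C| = 198 to 542: satisfied.
The claimed |C| lies below the Hamming bound.


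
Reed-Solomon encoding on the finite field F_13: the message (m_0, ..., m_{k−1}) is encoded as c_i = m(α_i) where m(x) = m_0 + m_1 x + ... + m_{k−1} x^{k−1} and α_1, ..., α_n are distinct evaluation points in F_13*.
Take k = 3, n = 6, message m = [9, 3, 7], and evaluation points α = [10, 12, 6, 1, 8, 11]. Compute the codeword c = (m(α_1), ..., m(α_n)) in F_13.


c = [11, 0, 6, 6, 0, 5]

Message polynomial: m(x) = 9 + 3·x + 7·x^2 (mod 13).
For each evaluation point α_i, compute m(α_i) mod 13:
  α_1 = 10: Horner steps 7 → 8 → 11, so m(10) = 11.
  α_2 = 12: Horner steps 7 → 9 → 0, so m(12) = 0.
  α_3 = 6: Horner steps 7 → 6 → 6, so m(6) = 6.
  α_4 = 1: Horner steps 7 → 10 → 6, so m(1) = 6.
  α_5 = 8: Horner steps 7 → 7 → 0, so m(8) = 0.
  α_6 = 11: Horner steps 7 → 2 → 5, so m(11) = 5.
Codeword c = [11, 0, 6, 6, 0, 5] ∈ F_13^6.


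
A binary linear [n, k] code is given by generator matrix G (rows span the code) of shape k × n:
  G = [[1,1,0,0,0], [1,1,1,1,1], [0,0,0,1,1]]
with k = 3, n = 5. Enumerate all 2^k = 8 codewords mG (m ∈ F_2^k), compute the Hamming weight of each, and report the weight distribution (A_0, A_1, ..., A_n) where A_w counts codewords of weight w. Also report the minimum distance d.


Weight distribution: A_0 = 1, A_1 = 1, A_2 = 2, A_3 = 2, A_4 = 1, A_5 = 1. Minimum distance d = 1.

Enumerate all 2^3 = 8 messages m ∈ F_2^3.
For each, compute codeword c = mG in F_2^5, then tally its weight.
  m = 000 → c = 00000, weight = 0.
  m = 100 → c = 11000, weight = 2.
  m = 010 → c = 11111, weight = 5.
  m = 110 → c = 00111, weight = 3.
  m = 001 → c = 00011, weight = 2.
  m = 101 → c = 11011, weight = 4.
  m = 011 → c = 11100, weight = 3.
  m = 111 → c = 00100, weight = 1.
Tally weights:
  weight 0: 1 codewords.
  weight 1: 1 codewords.
  weight 2: 2 codewords.
  weight 3: 2 codewords.
  weight 4: 1 codewords.
  weight 5: 1 codewords.
Minimum distance d = smallest w > 0 with A_w > 0 = 1.
Sanity: Σ A_w = 8 = 2^3 = 8 ✓.


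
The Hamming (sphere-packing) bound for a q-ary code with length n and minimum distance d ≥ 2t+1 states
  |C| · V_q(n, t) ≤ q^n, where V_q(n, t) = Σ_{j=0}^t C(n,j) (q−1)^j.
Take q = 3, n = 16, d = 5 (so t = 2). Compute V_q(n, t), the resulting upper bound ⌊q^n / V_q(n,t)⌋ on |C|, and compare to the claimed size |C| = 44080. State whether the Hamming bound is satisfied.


V_q(n, t) = 513, q^n = 43046721, Hamming bound = 83911, |C| = 44080 ≤ bound (satisfied).

Step 1: Compute V_q(n, t) = Σ_{j=0}^2 C(n, j) (q−1)^j.
  j = 0: C(16,0)·(2)^0 = 1·1 = 1.
  j = 1: C(16,1)·(2)^1 = 16·2 = 32.
  j = 2: C(16,2)·(2)^2 = 120·4 = 480.
  V_q(n, t) = 1 + 32 + 480 = 513.
Step 2: q^n = 3^16 = 43046721.
Step 3: Hamming bound ⌊q^n / V_q(n,t)⌋ = ⌊43046721/513⌋ = 83911.
Step 4: Compare |C| = 44080 to 83911: satisfied.
The claimed |C| lies below the Hamming bound.


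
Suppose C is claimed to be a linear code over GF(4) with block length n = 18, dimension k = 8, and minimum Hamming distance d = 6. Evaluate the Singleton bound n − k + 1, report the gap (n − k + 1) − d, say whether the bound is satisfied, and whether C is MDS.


Singleton RHS = n − k + 1 = 11, slack = 5, bound satisfied, not MDS.

Singleton bound: d ≤ n − k + 1.
Here n = 18, k = 8, so n − k + 1 = 11.
Given d = 6, check d ≤ 11: YES.
Slack = (n − k + 1) − d = 5.
The code is NOT MDS (slack = 5 > 0).
Description: the claimed parameters are [18, 8, 6]_4; such a code would be non-MDS.


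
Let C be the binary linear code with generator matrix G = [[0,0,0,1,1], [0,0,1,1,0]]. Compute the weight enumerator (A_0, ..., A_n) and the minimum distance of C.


Weight distribution: A_0 = 1, A_2 = 3. Minimum distance d = 2.

Enumerate all 2^2 = 4 messages m ∈ F_2^2.
For each, compute codeword c = mG in F_2^5, then tally its weight.
  m = 00 → c = 00000, weight = 0.
  m = 10 → c = 00011, weight = 2.
  m = 01 → c = 00110, weight = 2.
  m = 11 → c = 00101, weight = 2.
Tally weights:
  weight 0: 1 codewords.
  weight 2: 3 codewords.
Minimum distance d = smallest w > 0 with A_w > 0 = 2.
Sanity: Σ A_w = 4 = 2^2 = 4 ✓.


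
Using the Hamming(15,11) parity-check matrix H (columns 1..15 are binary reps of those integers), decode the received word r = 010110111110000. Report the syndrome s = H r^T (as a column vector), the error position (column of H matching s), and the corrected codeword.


s = (0, 1, 0, 0)^T, error position = 4, corrected codeword c = 010010111110000

Compute s = H r^T mod 2 one row at a time:
  s_1 = 1 + 1 + 1 + 1 + 0 + 0 + 0 + 0 = 4 ≡ 0 (mod 2).
  s_2 = 1 + 1 + 0 + 1 + 0 + 0 + 0 + 0 = 3 ≡ 1 (mod 2).
  s_3 = 1 + 0 + 0 + 1 + 1 + 1 + 0 + 0 = 4 ≡ 0 (mod 2).
  s_4 = 0 + 0 + 1 + 1 + 1 + 1 + 0 + 0 = 4 ≡ 0 (mod 2).
s = (0, 1, 0, 0)^T — this equals column 4 of H (binary 0100), so error is at position 4.
Correct: flip bit 4 of r = 010110111110000 to get c = 010010111110000.


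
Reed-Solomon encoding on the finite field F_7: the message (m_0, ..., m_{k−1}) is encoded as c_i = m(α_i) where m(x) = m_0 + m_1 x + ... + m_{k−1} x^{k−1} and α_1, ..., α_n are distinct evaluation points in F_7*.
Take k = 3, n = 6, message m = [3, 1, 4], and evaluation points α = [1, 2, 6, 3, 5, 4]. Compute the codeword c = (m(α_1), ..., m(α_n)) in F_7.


c = [1, 0, 6, 0, 3, 1]

Message polynomial: m(x) = 3 + 1·x + 4·x^2 (mod 7).
For each evaluation point α_i, compute m(α_i) mod 7:
  α_1 = 1: Horner steps 4 → 5 → 1, so m(1) = 1.
  α_2 = 2: Horner steps 4 → 2 → 0, so m(2) = 0.
  α_3 = 6: Horner steps 4 → 4 → 6, so m(6) = 6.
  α_4 = 3: Horner steps 4 → 6 → 0, so m(3) = 0.
  α_5 = 5: Horner steps 4 → 0 → 3, so m(5) = 3.
  α_6 = 4: Horner steps 4 → 3 → 1, so m(4) = 1.
Codeword c = [1, 0, 6, 0, 3, 1] ∈ F_7^6.


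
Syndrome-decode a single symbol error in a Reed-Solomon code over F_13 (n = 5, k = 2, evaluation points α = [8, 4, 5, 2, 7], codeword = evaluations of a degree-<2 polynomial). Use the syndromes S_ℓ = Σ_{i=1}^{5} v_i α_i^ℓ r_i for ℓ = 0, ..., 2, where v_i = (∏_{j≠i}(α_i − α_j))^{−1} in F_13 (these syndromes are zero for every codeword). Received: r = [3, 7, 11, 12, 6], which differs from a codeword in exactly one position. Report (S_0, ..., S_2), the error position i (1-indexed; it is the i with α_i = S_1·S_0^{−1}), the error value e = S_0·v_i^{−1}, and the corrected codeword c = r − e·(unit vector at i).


S = (12, 5, 1), error at position 1, error magnitude e = 6, c = [10, 7, 11, 12, 6].

Step 1: column multipliers v_i = (∏_{j≠i}(α_i − α_j))^{−1} mod 13.
  i = 1 (α = 8): (8−4)(8−5)(8−2)(8−7) = 4·3·6·1 = 72 ≡ 7, so v_1 = 7^{−1} = 2 (mod 13).
  i = 2 (α = 4): (4−8)(4−5)(4−2)(4−7) = (−4)·(−1)·2·(−3) = −24 ≡ 2, so v_2 = 2^{−1} = 7 (mod 13).
  i = 3 (α = 5): (5−8)(5−4)(5−2)(5−7) = (−3)·1·3·(−2) = 18 ≡ 5, so v_3 = 5^{−1} = 8 (mod 13).
  i = 4 (α = 2): (2−8)(2−4)(2−5)(2−7) = (−6)·(−2)·(−3)·(−5) = 180 ≡ 11, so v_4 = 11^{−1} = 6 (mod 13).
  i = 5 (α = 7): (7−8)(7−4)(7−5)(7−2) = (−1)·3·2·5 = −30 ≡ 9, so v_5 = 9^{−1} = 3 (mod 13).
  v = [2, 7, 8, 6, 3].
Step 2: syndromes of r = [3, 7, 11, 12, 6] (all sums mod 13).
  S_0 = Σ v_i r_i = 2·3 + 7·7 + 8·11 + 6·12 + 3·6 = 233 ≡ 12.
  S_1 = Σ v_i α_i r_i = 2·8·3 + 7·4·7 + 8·5·11 + 6·2·12 + 3·7·6 = 954 ≡ 5.
  α_i^2 mod 13 = [12, 3, 12, 4, 10].
  S_2 = Σ v_i α_i^2 r_i = 2·12·3 + 7·3·7 + 8·12·11 + 6·4·12 + 3·10·6 = 1743 ≡ 1.
  S = (12, 5, 1) ≠ 0, so r is not a codeword (an error is present).
Step 3: locate the error. For a single error e at position i, S_ℓ = v_i·e·α_i^ℓ, so α_err = S_1/S_0.
  S_0^{−1} = 12^{−1} = 12 (mod 13), so α_err = 5·12 = 60 ≡ 8 = α_1. Error position i = 1.
  Consistency check: S_2/S_1 = 1·8 = 8 ≡ 8 = α_err ✓ (single-error assumption holds).
Step 4: error magnitude e = S_0/v_1 = S_0·∏_{j≠1}(α_1 − α_j) = 12·7 = 84 ≡ 6 (mod 13).
Step 5: correct position 1: c_1 = r_1 − e = 3 − 6 ≡ 10 (mod 13). Hence c = [10, 7, 11, 12, 6].
  Check: interpolating c through the α_i gives m(x) = 4 + 4·x (degree < 2) with m(α_i) = c_i for every i, so c is indeed a codeword.


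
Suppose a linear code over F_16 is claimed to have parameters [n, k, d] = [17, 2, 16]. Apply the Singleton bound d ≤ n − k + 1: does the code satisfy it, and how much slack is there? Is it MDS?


Singleton RHS = n − k + 1 = 16, slack = 0, bound satisfied, MDS.

Singleton bound: d ≤ n − k + 1.
Here n = 17, k = 2, so n − k + 1 = 16.
Given d = 16, check d ≤ 16: YES.
Slack = (n − k + 1) − d = 0.
The code is MDS (slack = 0).
Description: the claimed parameters are [17, 2, 16]_16; such a code would be MDS (meets Singleton bound).


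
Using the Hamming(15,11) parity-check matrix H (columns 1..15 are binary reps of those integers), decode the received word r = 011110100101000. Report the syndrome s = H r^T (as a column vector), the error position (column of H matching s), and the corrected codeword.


s = (0, 0, 0, 1)^T, error position = 1, corrected codeword c = 111110100101000

Compute s = H r^T mod 2 one row at a time:
  s_1 = 0 + 0 + 1 + 0 + 1 + 0 + 0 + 0 = 2 ≡ 0 (mod 2).
  s_2 = 1 + 1 + 0 + 1 + 1 + 0 + 0 + 0 = 4 ≡ 0 (mod 2).
  s_3 = 1 + 1 + 0 + 1 + 1 + 0 + 0 + 0 = 4 ≡ 0 (mod 2).
  s_4 = 0 + 1 + 1 + 1 + 0 + 0 + 0 + 0 = 3 ≡ 1 (mod 2).
s = (0, 0, 0, 1)^T — this equals column 1 of H (binary 0001), so error is at position 1.
Correct: flip bit 1 of r = 011110100101000 to get c = 111110100101000.


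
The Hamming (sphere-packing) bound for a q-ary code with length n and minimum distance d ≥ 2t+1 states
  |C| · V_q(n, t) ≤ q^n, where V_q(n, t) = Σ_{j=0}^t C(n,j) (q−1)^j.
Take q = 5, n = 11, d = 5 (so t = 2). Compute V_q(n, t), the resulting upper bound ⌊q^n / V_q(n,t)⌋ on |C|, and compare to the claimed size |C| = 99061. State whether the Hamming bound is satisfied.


V_q(n, t) = 925, q^n = 48828125, Hamming bound = 52787, |C| = 99061 > bound (violated).

Step 1: Compute V_q(n, t) = Σ_{j=0}^2 C(n, j) (q−1)^j.
  j = 0: C(11,0)·(4)^0 = 1·1 = 1.
  j = 1: C(11,1)·(4)^1 = 11·4 = 44.
  j = 2: C(11,2)·(4)^2 = 55·16 = 880.
  V_q(n, t) = 1 + 44 + 880 = 925.
Step 2: q^n = 5^11 = 48828125.
Step 3: Hamming bound ⌊q^n / V_q(n,t)⌋ = ⌊48828125/925⌋ = 52787.
Step 4: Compare |C| = 99061 to 52787: violated.
The claimed |C| lies above the Hamming bound, so no 5-ary code of length 11 with d ≥ 5 can have 99061 codewords.


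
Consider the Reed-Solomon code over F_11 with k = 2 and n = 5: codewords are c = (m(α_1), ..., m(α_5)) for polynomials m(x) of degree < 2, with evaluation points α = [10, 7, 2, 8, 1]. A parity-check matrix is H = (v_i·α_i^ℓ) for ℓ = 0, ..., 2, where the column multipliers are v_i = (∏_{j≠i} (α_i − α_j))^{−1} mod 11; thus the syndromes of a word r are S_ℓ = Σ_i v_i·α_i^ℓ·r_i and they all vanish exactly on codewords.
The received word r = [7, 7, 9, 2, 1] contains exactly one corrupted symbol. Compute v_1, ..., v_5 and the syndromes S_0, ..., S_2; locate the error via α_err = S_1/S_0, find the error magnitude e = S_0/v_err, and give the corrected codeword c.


S = (1, 7, 5), error at position 2, error magnitude e = 2, c = [7, 5, 9, 2, 1].

Step 1: column multipliers v_i = (∏_{j≠i}(α_i − α_j))^{−1} mod 11.
  i = 1 (α = 10): (10−7)(10−2)(10−8)(10−1) = 3·8·2·9 = 432 ≡ 3, so v_1 = 3^{−1} = 4 (mod 11).
  i = 2 (α = 7): (7−10)(7−2)(7−8)(7−1) = (−3)·5·(−1)·6 = 90 ≡ 2, so v_2 = 2^{−1} = 6 (mod 11).
  i = 3 (α = 2): (2−10)(2−7)(2−8)(2−1) = (−8)·(−5)·(−6)·1 = −240 ≡ 2, so v_3 = 2^{−1} = 6 (mod 11).
  i = 4 (α = 8): (8−10)(8−7)(8−2)(8−1) = (−2)·1·6·7 = −84 ≡ 4, so v_4 = 4^{−1} = 3 (mod 11).
  i = 5 (α = 1): (1−10)(1−7)(1−2)(1−8) = (−9)·(−6)·(−1)·(−7) = 378 ≡ 4, so v_5 = 4^{−1} = 3 (mod 11).
  v = [4, 6, 6, 3, 3].
Step 2: syndromes of r = [7, 7, 9, 2, 1] (all sums mod 11).
  S_0 = Σ v_i r_i = 4·7 + 6·7 + 6·9 + 3·2 + 3·1 = 133 ≡ 1.
  S_1 = Σ v_i α_i r_i = 4·10·7 + 6·7·7 + 6·2·9 + 3·8·2 + 3·1·1 = 733 ≡ 7.
  α_i^2 mod 11 = [1, 5, 4, 9, 1].
  S_2 = Σ v_i α_i^2 r_i = 4·1·7 + 6·5·7 + 6·4·9 + 3·9·2 + 3·1·1 = 511 ≡ 5.
  S = (1, 7, 5) ≠ 0, so r is not a codeword (an error is present).
Step 3: locate the error. For a single error e at position i, S_ℓ = v_i·e·α_i^ℓ, so α_err = S_1/S_0.
  S_0^{−1} = 1^{−1} = 1 (mod 11), so α_err = 7·1 = 7 ≡ 7 = α_2. Error position i = 2.
  Consistency check: S_2/S_1 = 5·8 = 40 ≡ 7 = α_err ✓ (single-error assumption holds).
Step 4: error magnitude e = S_0/v_2 = S_0·∏_{j≠2}(α_2 − α_j) = 1·2 = 2 ≡ 2 (mod 11).
Step 5: correct position 2: c_2 = r_2 − e = 7 − 2 ≡ 5 (mod 11). Hence c = [7, 5, 9, 2, 1].
  Check: interpolating c through the α_i gives m(x) = 4 + 8·x (degree < 2) with m(α_i) = c_i for every i, so c is indeed a codeword.


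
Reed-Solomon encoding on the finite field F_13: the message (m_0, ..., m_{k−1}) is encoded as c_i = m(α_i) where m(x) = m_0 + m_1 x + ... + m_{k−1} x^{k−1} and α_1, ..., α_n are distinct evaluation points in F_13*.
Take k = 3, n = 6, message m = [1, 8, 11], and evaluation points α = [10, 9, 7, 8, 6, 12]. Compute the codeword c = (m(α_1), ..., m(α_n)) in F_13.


c = [11, 2, 11, 2, 3, 4]

Message polynomial: m(x) = 1 + 8·x + 11·x^2 (mod 13).
For each evaluation point α_i, compute m(α_i) mod 13:
  α_1 = 10: Horner steps 11 → 1 → 11, so m(10) = 11.
  α_2 = 9: Horner steps 11 → 3 → 2, so m(9) = 2.
  α_3 = 7: Horner steps 11 → 7 → 11, so m(7) = 11.
  α_4 = 8: Horner steps 11 → 5 → 2, so m(8) = 2.
  α_5 = 6: Horner steps 11 → 9 → 3, so m(6) = 3.
  α_6 = 12: Horner steps 11 → 10 → 4, so m(12) = 4.
Codeword c = [11, 2, 11, 2, 3, 4] ∈ F_13^6.


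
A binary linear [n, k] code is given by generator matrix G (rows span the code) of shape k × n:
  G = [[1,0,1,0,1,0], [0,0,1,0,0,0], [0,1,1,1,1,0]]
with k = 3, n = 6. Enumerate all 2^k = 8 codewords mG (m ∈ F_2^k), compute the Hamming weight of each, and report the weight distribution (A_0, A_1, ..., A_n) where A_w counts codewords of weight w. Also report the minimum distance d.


Weight distribution: A_0 = 1, A_1 = 1, A_2 = 1, A_3 = 3, A_4 = 2. Minimum distance d = 1.

Enumerate all 2^3 = 8 messages m ∈ F_2^3.
For each, compute codeword c = mG in F_2^6, then tally its weight.
  m = 000 → c = 000000, weight = 0.
  m = 100 → c = 101010, weight = 3.
  m = 010 → c = 001000, weight = 1.
  m = 110 → c = 100010, weight = 2.
  m = 001 → c = 011110, weight = 4.
  m = 101 → c = 110100, weight = 3.
  m = 011 → c = 010110, weight = 3.
  m = 111 → c = 111100, weight = 4.
Tally weights:
  weight 0: 1 codewords.
  weight 1: 1 codewords.
  weight 2: 1 codewords.
  weight 3: 3 codewords.
  weight 4: 2 codewords.
Minimum distance d = smallest w > 0 with A_w > 0 = 1.
Sanity: Σ A_w = 8 = 2^3 = 8 ✓.


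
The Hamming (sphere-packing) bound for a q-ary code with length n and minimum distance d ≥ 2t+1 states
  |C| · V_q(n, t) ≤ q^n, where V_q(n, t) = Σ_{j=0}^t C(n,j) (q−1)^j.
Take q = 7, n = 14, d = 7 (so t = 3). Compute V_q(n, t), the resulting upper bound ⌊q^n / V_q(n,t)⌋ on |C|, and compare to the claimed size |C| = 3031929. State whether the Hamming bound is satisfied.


V_q(n, t) = 81985, q^n = 678223072849, Hamming bound = 8272526, |C| = 3031929 ≤ bound (satisfied).

Step 1: Compute V_q(n, t) = Σ_{j=0}^3 C(n, j) (q−1)^j.
  j = 0: C(14,0)·(6)^0 = 1·1 = 1.
  j = 1: C(14,1)·(6)^1 = 14·6 = 84.
  j = 2: C(14,2)·(6)^2 = 91·36 = 3276.
  j = 3: C(14,3)·(6)^3 = 364·216 = 78624.
  V_q(n, t) = 1 + 84 + 3276 + 78624 = 81985.
Step 2: q^n = 7^14 = 678223072849.
Step 3: Hamming bound ⌊q^n / V_q(n,t)⌋ = ⌊678223072849/81985⌋ = 8272526.
Step 4: Compare |C| = 3031929 to 8272526: satisfied.
The claimed |C| lies below the Hamming bound.


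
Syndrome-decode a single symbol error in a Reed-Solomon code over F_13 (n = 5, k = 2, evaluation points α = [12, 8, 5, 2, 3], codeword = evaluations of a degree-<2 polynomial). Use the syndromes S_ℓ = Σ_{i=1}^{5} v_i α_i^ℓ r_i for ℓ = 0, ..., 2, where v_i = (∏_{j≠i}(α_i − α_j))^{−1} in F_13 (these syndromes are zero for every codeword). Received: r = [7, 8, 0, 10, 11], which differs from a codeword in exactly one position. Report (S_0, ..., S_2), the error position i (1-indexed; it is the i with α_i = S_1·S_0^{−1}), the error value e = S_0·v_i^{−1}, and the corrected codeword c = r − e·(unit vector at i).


S = (11, 10, 2), error at position 2, error magnitude e = 5, c = [7, 3, 0, 10, 11].

Step 1: column multipliers v_i = (∏_{j≠i}(α_i − α_j))^{−1} mod 13.
  i = 1 (α = 12): (12−8)(12−5)(12−2)(12−3) = 4·7·10·9 = 2520 ≡ 11, so v_1 = 11^{−1} = 6 (mod 13).
  i = 2 (α = 8): (8−12)(8−5)(8−2)(8−3) = (−4)·3·6·5 = −360 ≡ 4, so v_2 = 4^{−1} = 10 (mod 13).
  i = 3 (α = 5): (5−12)(5−8)(5−2)(5−3) = (−7)·(−3)·3·2 = 126 ≡ 9, so v_3 = 9^{−1} = 3 (mod 13).
  i = 4 (α = 2): (2−12)(2−8)(2−5)(2−3) = (−10)·(−6)·(−3)·(−1) = 180 ≡ 11, so v_4 = 11^{−1} = 6 (mod 13).
  i = 5 (α = 3): (3−12)(3−8)(3−5)(3−2) = (−9)·(−5)·(−2)·1 = −90 ≡ 1, so v_5 = 1^{−1} = 1 (mod 13).
  v = [6, 10, 3, 6, 1].
Step 2: syndromes of r = [7, 8, 0, 10, 11] (all sums mod 13).
  S_0 = Σ v_i r_i = 6·7 + 10·8 + 3·0 + 6·10 + 1·11 = 193 ≡ 11.
  S_1 = Σ v_i α_i r_i = 6·12·7 + 10·8·8 + 3·5·0 + 6·2·10 + 1·3·11 = 1297 ≡ 10.
  α_i^2 mod 13 = [1, 12, 12, 4, 9].
  S_2 = Σ v_i α_i^2 r_i = 6·1·7 + 10·12·8 + 3·12·0 + 6·4·10 + 1·9·11 = 1341 ≡ 2.
  S = (11, 10, 2) ≠ 0, so r is not a codeword (an error is present).
Step 3: locate the error. For a single error e at position i, S_ℓ = v_i·e·α_i^ℓ, so α_err = S_1/S_0.
  S_0^{−1} = 11^{−1} = 6 (mod 13), so α_err = 10·6 = 60 ≡ 8 = α_2. Error position i = 2.
  Consistency check: S_2/S_1 = 2·4 = 8 ≡ 8 = α_err ✓ (single-error assumption holds).
Step 4: error magnitude e = S_0/v_2 = S_0·∏_{j≠2}(α_2 − α_j) = 11·4 = 44 ≡ 5 (mod 13).
Step 5: correct position 2: c_2 = r_2 − e = 8 − 5 ≡ 3 (mod 13). Hence c = [7, 3, 0, 10, 11].
  Check: interpolating c through the α_i gives m(x) = 8 + 1·x (degree < 2) with m(α_i) = c_i for every i, so c is indeed a codeword.
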